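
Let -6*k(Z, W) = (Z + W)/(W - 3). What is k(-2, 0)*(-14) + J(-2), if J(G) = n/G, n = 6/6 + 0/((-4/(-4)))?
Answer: 19/18 ≈ 1.0556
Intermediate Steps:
n = 1 (n = 6*(⅙) + 0/((-4*(-¼))) = 1 + 0/1 = 1 + 0*1 = 1 + 0 = 1)
J(G) = 1/G
k(Z, W) = -(W + Z)/(6*(-3 + W)) (k(Z, W) = -(Z + W)/(6*(W - 3)) = -(W + Z)/(6*(-3 + W)))
k(-2, 0)*(-14) + J(-2) = ((-1*0 - 1*(-2))/(6*(-3 + 0)))*(-14) + 1/(-2) = ((⅙)*(0 + 2)/(-3))*(-14) - ½ = ((⅙)*(-⅓)*2)*(-14) - ½ = -⅑*(-14) - ½ = 14/9 - ½ = 19/18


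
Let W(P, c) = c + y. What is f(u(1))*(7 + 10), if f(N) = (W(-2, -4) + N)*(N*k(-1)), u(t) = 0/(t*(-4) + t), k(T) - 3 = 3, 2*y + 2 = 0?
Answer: 0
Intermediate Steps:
y = -1 (y = -1 + (½)*0 = -1 + 0 = -1)
k(T) = 6 (k(T) = 3 + 3 = 6)
W(P, c) = -1 + c (W(P, c) = c - 1 = -1 + c)
u(t) = 0 (u(t) = 0/(-4*t + t) = 0/((-3*t)) = 0*(-1/(3*t)) = 0)
f(N) = 6*N*(-5 + N) (f(N) = ((-1 - 4) + N)*(N*6) = (-5 + N)*(6*N) = 6*N*(-5 + N))
f(u(1))*(7 + 10) = (6*0*(-5 + 0))*(7 + 10) = (6*0*(-5))*17 = 0*17 = 0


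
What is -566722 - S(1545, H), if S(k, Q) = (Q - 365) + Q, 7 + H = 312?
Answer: -566967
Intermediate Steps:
H = 305 (H = -7 + 312 = 305)
S(k, Q) = -365 + 2*Q (S(k, Q) = (-365 + Q) + Q = -365 + 2*Q)
-566722 - S(1545, H) = -566722 - (-365 + 2*305) = -566722 - (-365 + 610) = -566722 - 1*245 = -566722 - 245 = -566967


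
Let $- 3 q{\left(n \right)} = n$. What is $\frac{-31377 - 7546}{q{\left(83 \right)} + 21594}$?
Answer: $- \frac{116769}{64699} \approx -1.8048$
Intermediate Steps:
$q{\left(n \right)} = - \frac{n}{3}$
$\frac{-31377 - 7546}{q{\left(83 \right)} + 21594} = \frac{-31377 - 7546}{\left(- \frac{1}{3}\right) 83 + 21594} = \frac{-31377 - 7546}{- \frac{83}{3} + 21594} = - \frac{38923}{\frac{64699}{3}} = \left(-38923\right) \frac{3}{64699} = - \frac{116769}{64699}$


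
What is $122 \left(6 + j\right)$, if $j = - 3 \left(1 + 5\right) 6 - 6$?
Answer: $-13176$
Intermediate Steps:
$j = -114$ ($j = - 3 \cdot 6 \cdot 6 - 6 = \left(-3\right) 36 - 6 = -108 - 6 = -114$)
$122 \left(6 + j\right) = 122 \left(6 - 114\right) = 122 \left(-108\right) = -13176$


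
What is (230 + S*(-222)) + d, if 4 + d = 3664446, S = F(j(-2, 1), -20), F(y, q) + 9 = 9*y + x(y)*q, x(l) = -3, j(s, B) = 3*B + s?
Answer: 3651352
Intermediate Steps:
j(s, B) = s + 3*B
F(y, q) = -9 - 3*q + 9*y (F(y, q) = -9 + (9*y - 3*q) = -9 + (-3*q + 9*y) = -9 - 3*q + 9*y)
S = 60 (S = -9 - 3*(-20) + 9*(-2 + 3*1) = -9 + 60 + 9*(-2 + 3) = -9 + 60 + 9*1 = -9 + 60 + 9 = 60)
d = 3664442 (d = -4 + 3664446 = 3664442)
(230 + S*(-222)) + d = (230 + 60*(-222)) + 3664442 = (230 - 13320) + 3664442 = -13090 + 3664442 = 3651352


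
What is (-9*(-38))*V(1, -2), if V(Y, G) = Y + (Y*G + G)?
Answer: -1026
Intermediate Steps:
V(Y, G) = G + Y + G*Y (V(Y, G) = Y + (G*Y + G) = Y + (G + G*Y) = G + Y + G*Y)
(-9*(-38))*V(1, -2) = (-9*(-38))*(-2 + 1 - 2*1) = 342*(-2 + 1 - 2) = 342*(-3) = -1026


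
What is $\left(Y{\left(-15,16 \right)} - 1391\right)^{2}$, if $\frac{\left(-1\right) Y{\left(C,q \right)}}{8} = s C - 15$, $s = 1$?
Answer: $1324801$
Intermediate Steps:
$Y{\left(C,q \right)} = 120 - 8 C$ ($Y{\left(C,q \right)} = - 8 \left(1 C - 15\right) = - 8 \left(C - 15\right) = - 8 \left(-15 + C\right) = 120 - 8 C$)
$\left(Y{\left(-15,16 \right)} - 1391\right)^{2} = \left(\left(120 - -120\right) - 1391\right)^{2} = \left(\left(120 + 120\right) - 1391\right)^{2} = \left(240 - 1391\right)^{2} = \left(-1151\right)^{2} = 1324801$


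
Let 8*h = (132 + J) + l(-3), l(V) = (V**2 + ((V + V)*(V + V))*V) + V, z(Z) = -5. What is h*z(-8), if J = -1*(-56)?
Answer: -215/4 ≈ -53.750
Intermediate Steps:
l(V) = V + V**2 + 4*V**3 (l(V) = (V**2 + ((2*V)*(2*V))*V) + V = (V**2 + (4*V**2)*V) + V = (V**2 + 4*V**3) + V = V + V**2 + 4*V**3)
J = 56
h = 43/4 (h = ((132 + 56) - 3*(1 - 3 + 4*(-3)**2))/8 = (188 - 3*(1 - 3 + 4*9))/8 = (188 - 3*(1 - 3 + 36))/8 = (188 - 3*34)/8 = (188 - 102)/8 = (1/8)*86 = 43/4 ≈ 10.750)
h*z(-8) = (43/4)*(-5) = -215/4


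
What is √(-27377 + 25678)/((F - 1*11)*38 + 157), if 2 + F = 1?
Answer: -I*√1699/299 ≈ -0.13786*I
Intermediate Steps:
F = -1 (F = -2 + 1 = -1)
√(-27377 + 25678)/((F - 1*11)*38 + 157) = √(-27377 + 25678)/((-1 - 1*11)*38 + 157) = √(-1699)/((-1 - 11)*38 + 157) = (I*√1699)/(-12*38 + 157) = (I*√1699)/(-456 + 157) = (I*√1699)/(-299) = (I*√1699)*(-1/299) = -I*√1699/299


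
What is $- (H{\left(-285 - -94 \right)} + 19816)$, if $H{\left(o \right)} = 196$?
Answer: $-20012$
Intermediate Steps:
$- (H{\left(-285 - -94 \right)} + 19816) = - (196 + 19816) = \left(-1\right) 20012 = -20012$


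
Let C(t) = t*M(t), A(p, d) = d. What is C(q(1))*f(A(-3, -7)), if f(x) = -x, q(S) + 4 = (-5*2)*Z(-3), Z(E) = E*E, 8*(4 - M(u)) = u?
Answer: -20727/2 ≈ -10364.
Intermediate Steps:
M(u) = 4 - u/8
Z(E) = E²
q(S) = -94 (q(S) = -4 - 5*2*(-3)² = -4 - 10*9 = -4 - 90 = -94)
C(t) = t*(4 - t/8)
C(q(1))*f(A(-3, -7)) = ((⅛)*(-94)*(32 - 1*(-94)))*(-1*(-7)) = ((⅛)*(-94)*(32 + 94))*7 = ((⅛)*(-94)*126)*7 = -2961/2*7 = -20727/2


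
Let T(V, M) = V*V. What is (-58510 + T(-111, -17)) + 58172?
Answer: 11983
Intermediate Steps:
T(V, M) = V²
(-58510 + T(-111, -17)) + 58172 = (-58510 + (-111)²) + 58172 = (-58510 + 12321) + 58172 = -46189 + 58172 = 11983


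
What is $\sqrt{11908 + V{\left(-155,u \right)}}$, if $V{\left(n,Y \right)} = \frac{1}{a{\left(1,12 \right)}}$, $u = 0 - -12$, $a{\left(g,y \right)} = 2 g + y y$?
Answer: $\frac{7 \sqrt{5180226}}{146} \approx 109.12$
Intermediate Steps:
$a{\left(g,y \right)} = y^{2} + 2 g$ ($a{\left(g,y \right)} = 2 g + y^{2} = y^{2} + 2 g$)
$u = 12$ ($u = 0 + 12 = 12$)
$V{\left(n,Y \right)} = \frac{1}{146}$ ($V{\left(n,Y \right)} = \frac{1}{12^{2} + 2 \cdot 1} = \frac{1}{144 + 2} = \frac{1}{146}$)
$\sqrt{11908 + V{\left(-155,u \right)}} = \sqrt{11908 + \frac{1}{146}} = \sqrt{\frac{1738569}{146}} = \frac{7 \sqrt{5180226}}{146}$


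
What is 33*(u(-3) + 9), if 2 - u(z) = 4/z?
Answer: 407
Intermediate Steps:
u(z) = 2 - 4/z
33*(u(-3) + 9) = 33*((2 - 4/(-3)) + 9) = 33*((2 - 4*(-1/3)) + 9) = 33*((2 + 4/3) + 9) = 33*(10/3 + 9) = 33*(37/3) = 407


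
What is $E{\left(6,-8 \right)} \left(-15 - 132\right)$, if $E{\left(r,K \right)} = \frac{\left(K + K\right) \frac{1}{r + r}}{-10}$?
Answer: $- \frac{98}{5} \approx -19.6$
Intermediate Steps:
$E{\left(r,K \right)} = - \frac{K}{10 r}$ ($E{\left(r,K \right)} = \frac{2 K}{2 r} \left(- \frac{1}{10}\right) = 2 K \frac{1}{2 r} \left(- \frac{1}{10}\right) = \frac{K}{r} \left(- \frac{1}{10}\right) = - \frac{K}{10 r}$)
$E{\left(6,-8 \right)} \left(-15 - 132\right) = \left(- \frac{1}{10}\right) \left(-8\right) \frac{1}{6} \left(-15 - 132\right) = \left(- \frac{1}{10}\right) \left(-8\right) \frac{1}{6} \left(-147\right) = \frac{2}{15} \left(-147\right) = - \frac{98}{5}$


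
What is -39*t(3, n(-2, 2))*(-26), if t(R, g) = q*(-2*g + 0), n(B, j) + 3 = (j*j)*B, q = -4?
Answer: -89232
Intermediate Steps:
n(B, j) = -3 + B*j² (n(B, j) = -3 + (j*j)*B = -3 + j²*B = -3 + B*j²)
t(R, g) = 8*g (t(R, g) = -4*(-2*g + 0) = -(-8)*g = 8*g)
-39*t(3, n(-2, 2))*(-26) = -312*(-3 - 2*2²)*(-26) = -312*(-3 - 2*4)*(-26) = -312*(-3 - 8)*(-26) = -312*(-11)*(-26) = -39*(-88)*(-26) = 3432*(-26) = -89232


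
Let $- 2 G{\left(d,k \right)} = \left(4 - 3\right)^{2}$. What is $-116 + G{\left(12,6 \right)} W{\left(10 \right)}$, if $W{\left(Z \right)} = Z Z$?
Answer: $-166$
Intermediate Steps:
$G{\left(d,k \right)} = - \frac{1}{2}$ ($G{\left(d,k \right)} = - \frac{\left(4 - 3\right)^{2}}{2} = - \frac{1^{2}}{2} = \left(- \frac{1}{2}\right) 1 = - \frac{1}{2}$)
$W{\left(Z \right)} = Z^{2}$
$-116 + G{\left(12,6 \right)} W{\left(10 \right)} = -116 - \frac{10^{2}}{2} = -116 - 50 = -166$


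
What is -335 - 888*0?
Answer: -335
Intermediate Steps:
-335 - 888*0 = -335 - 148*0 = -335 + 0 = -335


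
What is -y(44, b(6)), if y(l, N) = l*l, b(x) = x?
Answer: -1936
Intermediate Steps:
y(l, N) = l²
-y(44, b(6)) = -1*44² = -1*1936 = -1936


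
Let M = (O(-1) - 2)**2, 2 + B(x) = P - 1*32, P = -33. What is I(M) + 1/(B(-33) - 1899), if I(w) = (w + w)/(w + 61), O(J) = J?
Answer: 17659/68810 ≈ 0.25663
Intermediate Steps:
B(x) = -67 (B(x) = -2 + (-33 - 1*32) = -2 + (-33 - 32) = -2 - 65 = -67)
M = 9 (M = (-1 - 2)**2 = (-3)**2 = 9)
I(w) = 2*w/(61 + w) (I(w) = (2*w)/(61 + w) = 2*w/(61 + w))
I(M) + 1/(B(-33) - 1899) = 2*9/(61 + 9) + 1/(-67 - 1899) = 2*9/70 + 1/(-1966) = 2*9*(1/70) - 1/1966 = 9/35 - 1/1966 = 17659/68810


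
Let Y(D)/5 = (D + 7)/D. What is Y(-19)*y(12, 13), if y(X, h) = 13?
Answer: 780/19 ≈ 41.053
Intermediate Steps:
Y(D) = 5*(7 + D)/D (Y(D) = 5*((D + 7)/D) = 5*((7 + D)/D) = 5*(7 + D)/D)
Y(-19)*y(12, 13) = (5 + 35/(-19))*13 = (5 + 35*(-1/19))*13 = (5 - 35/19)*13 = (60/19)*13 = 780/19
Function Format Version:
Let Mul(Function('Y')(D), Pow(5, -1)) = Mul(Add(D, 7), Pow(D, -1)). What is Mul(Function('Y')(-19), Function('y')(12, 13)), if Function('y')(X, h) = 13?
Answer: Rational(780, 19) ≈ 41.053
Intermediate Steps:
Function('Y')(D) = Mul(5, Pow(D, -1), Add(7, D)) (Function('Y')(D) = Mul(5, Mul(Add(D, 7), Pow(D, -1))) = Mul(5, Mul(Add(7, D), Pow(D, -1))) = Mul(5, Mul(Pow(D, -1), Add(7, D))) = Mul(5, Pow(D, -1), Add(7, D)))
Mul(Function('Y')(-19), Function('y')(12, 13)) = Mul(Add(5, Mul(35, Pow(-19, -1))), 13) = Mul(Add(5, Mul(35, Rational(-1, 19))), 13) = Mul(Add(5, Rational(-35, 19)), 13) = Mul(Rational(60, 19), 13) = Rational(780, 19)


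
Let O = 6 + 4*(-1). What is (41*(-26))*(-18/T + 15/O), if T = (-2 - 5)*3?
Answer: -62361/7 ≈ -8908.7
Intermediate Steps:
T = -21 (T = -7*3 = -21)
O = 2 (O = 6 - 4 = 2)
(41*(-26))*(-18/T + 15/O) = (41*(-26))*(-18/(-21) + 15/2) = -1066*(-18*(-1/21) + 15*(½)) = -1066*(6/7 + 15/2) = -1066*117/14 = -62361/7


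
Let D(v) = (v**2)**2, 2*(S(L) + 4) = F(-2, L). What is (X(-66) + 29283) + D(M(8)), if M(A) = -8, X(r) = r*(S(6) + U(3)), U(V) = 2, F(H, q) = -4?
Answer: 33643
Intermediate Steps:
S(L) = -6 (S(L) = -4 + (1/2)*(-4) = -4 - 2 = -6)
X(r) = -4*r (X(r) = r*(-6 + 2) = r*(-4) = -4*r)
D(v) = v**4
(X(-66) + 29283) + D(M(8)) = (-4*(-66) + 29283) + (-8)**4 = (264 + 29283) + 4096 = 29547 + 4096 = 33643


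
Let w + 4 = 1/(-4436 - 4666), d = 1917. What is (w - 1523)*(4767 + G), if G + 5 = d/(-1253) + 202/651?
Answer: -7710598065126125/1060646958 ≈ -7.2697e+6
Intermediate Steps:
w = -36409/9102 (w = -4 + 1/(-4436 - 4666) = -4 + 1/(-9102) = -4 - 1/9102 = -36409/9102 ≈ -4.0001)
G = -724768/116529 (G = -5 + (1917/(-1253) + 202/651) = -5 + (1917*(-1/1253) + 202*(1/651)) = -5 + (-1917/1253 + 202/651) = -5 - 142123/116529 = -724768/116529 ≈ -6.2196)
(w - 1523)*(4767 + G) = (-36409/9102 - 1523)*(4767 - 724768/116529) = -13898755/9102*554768975/116529 = -7710598065126125/1060646958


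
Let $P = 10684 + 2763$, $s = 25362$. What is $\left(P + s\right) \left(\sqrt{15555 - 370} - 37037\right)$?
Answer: $-1437368933 + 38809 \sqrt{15185} \approx -1.4326 \cdot 10^{9}$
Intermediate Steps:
$P = 13447$
$\left(P + s\right) \left(\sqrt{15555 - 370} - 37037\right) = \left(13447 + 25362\right) \left(\sqrt{15555 - 370} - 37037\right) = 38809 \left(\sqrt{15185} - 37037\right) = 38809 \left(-37037 + \sqrt{15185}\right) = -1437368933 + 38809 \sqrt{15185}$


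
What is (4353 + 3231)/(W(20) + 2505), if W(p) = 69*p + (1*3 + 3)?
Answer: 2528/1297 ≈ 1.9491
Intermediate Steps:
W(p) = 6 + 69*p (W(p) = 69*p + (3 + 3) = 69*p + 6 = 6 + 69*p)
(4353 + 3231)/(W(20) + 2505) = (4353 + 3231)/((6 + 69*20) + 2505) = 7584/((6 + 1380) + 2505) = 7584/(1386 + 2505) = 7584/3891 = 7584*(1/3891) = 2528/1297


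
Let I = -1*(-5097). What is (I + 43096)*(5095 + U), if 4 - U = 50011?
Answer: -2164444016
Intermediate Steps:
U = -50007 (U = 4 - 1*50011 = 4 - 50011 = -50007)
I = 5097
(I + 43096)*(5095 + U) = (5097 + 43096)*(5095 - 50007) = 48193*(-44912) = -2164444016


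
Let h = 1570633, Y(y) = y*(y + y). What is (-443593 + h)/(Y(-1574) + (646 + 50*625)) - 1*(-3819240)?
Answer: 595186577580/155839 ≈ 3.8192e+6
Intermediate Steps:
Y(y) = 2*y**2 (Y(y) = y*(2*y) = 2*y**2)
(-443593 + h)/(Y(-1574) + (646 + 50*625)) - 1*(-3819240) = (-443593 + 1570633)/(2*(-1574)**2 + (646 + 50*625)) - 1*(-3819240) = 1127040/(2*2477476 + (646 + 31250)) + 3819240 = 1127040/(4954952 + 31896) + 3819240 = 1127040/4986848 + 3819240 = 1127040*(1/4986848) + 3819240 = 35220/155839 + 3819240 = 595186577580/155839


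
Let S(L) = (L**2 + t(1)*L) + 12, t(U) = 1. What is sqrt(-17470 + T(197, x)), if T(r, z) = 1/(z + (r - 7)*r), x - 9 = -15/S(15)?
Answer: I*sqrt(172782031443849106)/3144871 ≈ 132.17*I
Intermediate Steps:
S(L) = 12 + L + L**2 (S(L) = (L**2 + 1*L) + 12 = (L**2 + L) + 12 = (L + L**2) + 12 = 12 + L + L**2)
x = 751/84 (x = 9 - 15/(12 + 15 + 15**2) = 9 - 15/(12 + 15 + 225) = 9 - 15/252 = 9 - 15*1/252 = 9 - 5/84 = 751/84 ≈ 8.9405)
T(r, z) = 1/(z + r*(-7 + r)) (T(r, z) = 1/(z + (-7 + r)*r) = 1/(z + r*(-7 + r)))
sqrt(-17470 + T(197, x)) = sqrt(-17470 + 1/(751/84 + 197**2 - 7*197)) = sqrt(-17470 + 1/(751/84 + 38809 - 1379)) = sqrt(-17470 + 1/(3144871/84)) = sqrt(-17470 + 84/3144871) = sqrt(-54940896286/3144871) = I*sqrt(172782031443849106)/3144871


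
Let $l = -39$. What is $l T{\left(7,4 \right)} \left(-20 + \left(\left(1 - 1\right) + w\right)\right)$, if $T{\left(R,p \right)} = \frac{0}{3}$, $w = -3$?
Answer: $0$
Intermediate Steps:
$T{\left(R,p \right)} = 0$ ($T{\left(R,p \right)} = 0 \cdot \frac{1}{3} = 0$)
$l T{\left(7,4 \right)} \left(-20 + \left(\left(1 - 1\right) + w\right)\right) = \left(-39\right) 0 \left(-20 + \left(\left(1 - 1\right) - 3\right)\right) = 0 \left(-20 + \left(0 - 3\right)\right) = 0 \left(-20 - 3\right) = 0 \left(-23\right) = 0$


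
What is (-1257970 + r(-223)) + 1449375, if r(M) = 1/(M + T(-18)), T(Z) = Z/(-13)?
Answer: 551437792/2881 ≈ 1.9141e+5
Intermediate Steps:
T(Z) = -Z/13 (T(Z) = Z*(-1/13) = -Z/13)
r(M) = 1/(18/13 + M) (r(M) = 1/(M - 1/13*(-18)) = 1/(M + 18/13) = 1/(18/13 + M))
(-1257970 + r(-223)) + 1449375 = (-1257970 + 13/(18 + 13*(-223))) + 1449375 = (-1257970 + 13/(18 - 2899)) + 1449375 = (-1257970 + 13/(-2881)) + 1449375 = (-1257970 + 13*(-1/2881)) + 1449375 = (-1257970 - 13/2881) + 1449375 = -3624211583/2881 + 1449375 = 551437792/2881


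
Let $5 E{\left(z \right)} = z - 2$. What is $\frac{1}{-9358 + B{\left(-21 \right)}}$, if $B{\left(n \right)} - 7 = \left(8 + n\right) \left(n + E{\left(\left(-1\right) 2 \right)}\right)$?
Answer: $- \frac{5}{45338} \approx -0.00011028$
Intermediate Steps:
$E{\left(z \right)} = - \frac{2}{5} + \frac{z}{5}$ ($E{\left(z \right)} = \frac{z - 2}{5} = \frac{-2 + z}{5} = - \frac{2}{5} + \frac{z}{5}$)
$B{\left(n \right)} = 7 + \left(8 + n\right) \left(- \frac{4}{5} + n\right)$ ($B{\left(n \right)} = 7 + \left(8 + n\right) \left(n - \left(\frac{2}{5} - \frac{\left(-1\right) 2}{5}\right)\right) = 7 + \left(8 + n\right) \left(n + \left(- \frac{2}{5} + \frac{1}{5} \left(-2\right)\right)\right) = 7 + \left(8 + n\right) \left(n - \frac{4}{5}\right) = 7 + \left(8 + n\right) \left(- \frac{4}{5} + n\right)$)
$\frac{1}{-9358 + B{\left(-21 \right)}} = \frac{1}{-9358 + \left(\frac{3}{5} + \left(-21\right)^{2} + \frac{36}{5} \left(-21\right)\right)} = \frac{1}{-9358 + \left(\frac{3}{5} + 441 - \frac{756}{5}\right)} = \frac{1}{-9358 + \frac{1452}{5}} = \frac{1}{- \frac{45338}{5}} = - \frac{5}{45338}$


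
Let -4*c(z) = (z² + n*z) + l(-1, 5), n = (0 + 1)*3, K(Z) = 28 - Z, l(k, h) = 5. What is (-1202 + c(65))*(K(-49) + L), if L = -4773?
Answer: 10839542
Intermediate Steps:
n = 3 (n = 1*3 = 3)
c(z) = -5/4 - 3*z/4 - z²/4 (c(z) = -((z² + 3*z) + 5)/4 = -(5 + z² + 3*z)/4 = -5/4 - 3*z/4 - z²/4)
(-1202 + c(65))*(K(-49) + L) = (-1202 + (-5/4 - ¾*65 - ¼*65²))*((28 - 1*(-49)) - 4773) = (-1202 + (-5/4 - 195/4 - ¼*4225))*((28 + 49) - 4773) = (-1202 + (-5/4 - 195/4 - 4225/4))*(77 - 4773) = (-1202 - 4425/4)*(-4696) = -9233/4*(-4696) = 10839542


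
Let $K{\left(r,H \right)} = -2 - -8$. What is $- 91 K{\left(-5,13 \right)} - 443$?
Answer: $-989$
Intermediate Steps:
$K{\left(r,H \right)} = 6$ ($K{\left(r,H \right)} = -2 + 8 = 6$)
$- 91 K{\left(-5,13 \right)} - 443 = \left(-91\right) 6 - 443 = -546 - 443 = -989$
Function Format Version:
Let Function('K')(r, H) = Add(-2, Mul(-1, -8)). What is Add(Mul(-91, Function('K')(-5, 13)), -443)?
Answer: -989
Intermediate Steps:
Function('K')(r, H) = 6 (Function('K')(r, H) = Add(-2, 8) = 6)
Add(Mul(-91, Function('K')(-5, 13)), -443) = Add(Mul(-91, 6), -443) = Add(-546, -443) = -989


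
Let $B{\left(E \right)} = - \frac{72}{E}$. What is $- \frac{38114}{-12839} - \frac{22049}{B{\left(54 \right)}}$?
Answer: $\frac{849413789}{51356} \approx 16540.0$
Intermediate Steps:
$- \frac{38114}{-12839} - \frac{22049}{B{\left(54 \right)}} = - \frac{38114}{-12839} - \frac{22049}{\left(-72\right) \frac{1}{54}} = \left(-38114\right) \left(- \frac{1}{12839}\right) - \frac{22049}{\left(-72\right) \frac{1}{54}} = \frac{38114}{12839} - \frac{22049}{- \frac{4}{3}} = \frac{38114}{12839} - - \frac{66147}{4} = \frac{38114}{12839} + \frac{66147}{4} = \frac{849413789}{51356}$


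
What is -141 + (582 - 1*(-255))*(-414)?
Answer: -346659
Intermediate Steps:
-141 + (582 - 1*(-255))*(-414) = -141 + (582 + 255)*(-414) = -141 + 837*(-414) = -141 - 346518 = -346659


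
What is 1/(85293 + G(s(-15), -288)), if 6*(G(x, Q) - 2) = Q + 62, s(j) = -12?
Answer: 3/255772 ≈ 1.1729e-5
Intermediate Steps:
G(x, Q) = 37/3 + Q/6 (G(x, Q) = 2 + (Q + 62)/6 = 2 + (62 + Q)/6 = 2 + (31/3 + Q/6) = 37/3 + Q/6)
1/(85293 + G(s(-15), -288)) = 1/(85293 + (37/3 + (1/6)*(-288))) = 1/(85293 + (37/3 - 48)) = 1/(85293 - 107/3) = 1/(255772/3) = 3/255772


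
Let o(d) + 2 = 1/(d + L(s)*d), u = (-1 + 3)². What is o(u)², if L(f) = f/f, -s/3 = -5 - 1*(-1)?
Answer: 225/64 ≈ 3.5156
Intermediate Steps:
s = 12 (s = -3*(-5 - 1*(-1)) = -3*(-5 + 1) = -3*(-4) = 12)
L(f) = 1
u = 4 (u = 2² = 4)
o(d) = -2 + 1/(2*d) (o(d) = -2 + 1/(d + 1*d) = -2 + 1/(d + d) = -2 + 1/(2*d))
o(u)² = (-2 + (½)/4)² = (-2 + (½)*(¼))² = (-2 + ⅛)² = (-15/8)² = 225/64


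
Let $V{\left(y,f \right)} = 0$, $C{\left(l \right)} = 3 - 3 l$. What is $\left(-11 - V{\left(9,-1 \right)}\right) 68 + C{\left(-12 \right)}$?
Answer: $-709$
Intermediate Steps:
$\left(-11 - V{\left(9,-1 \right)}\right) 68 + C{\left(-12 \right)} = \left(-11 - 0\right) 68 + \left(3 - -36\right) = \left(-11 + 0\right) 68 + \left(3 + 36\right) = \left(-11\right) 68 + 39 = -748 + 39 = -709$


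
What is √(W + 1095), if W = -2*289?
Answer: √517 ≈ 22.738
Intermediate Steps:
W = -578
√(W + 1095) = √(-578 + 1095) = √517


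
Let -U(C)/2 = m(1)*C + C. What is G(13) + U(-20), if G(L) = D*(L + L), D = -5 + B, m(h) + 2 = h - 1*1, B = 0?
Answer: -170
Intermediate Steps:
m(h) = -3 + h (m(h) = -2 + (h - 1*1) = -2 + (h - 1) = -2 + (-1 + h) = -3 + h)
D = -5 (D = -5 + 0 = -5)
G(L) = -10*L (G(L) = -5*(L + L) = -10*L)
U(C) = 2*C (U(C) = -2*((-3 + 1)*C + C) = -2*(-2*C + C) = -(-2)*C = 2*C)
G(13) + U(-20) = -10*13 + 2*(-20) = -130 - 40 = -170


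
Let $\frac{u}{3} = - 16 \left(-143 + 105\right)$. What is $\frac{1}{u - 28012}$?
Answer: $- \frac{1}{26188} \approx -3.8185 \cdot 10^{-5}$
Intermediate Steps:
$u = 1824$ ($u = 3 \left(- 16 \left(-143 + 105\right)\right) = 3 \left(\left(-16\right) \left(-38\right)\right) = 3 \cdot 608 = 1824$)
$\frac{1}{u - 28012} = \frac{1}{1824 - 28012} = \frac{1}{-26188} = - \frac{1}{26188}$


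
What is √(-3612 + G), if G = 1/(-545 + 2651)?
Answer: I*√197778646/234 ≈ 60.1*I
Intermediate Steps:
G = 1/2106 ≈ 0.00047483
√(-3612 + G) = √(-3612 + 1/2106) = √(-7606871/2106) = I*√197778646/234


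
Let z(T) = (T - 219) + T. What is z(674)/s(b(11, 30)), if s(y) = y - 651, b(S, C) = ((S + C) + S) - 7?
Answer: -1129/606 ≈ -1.8630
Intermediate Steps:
z(T) = -219 + 2*T (z(T) = (-219 + T) + T = -219 + 2*T)
b(S, C) = -7 + C + 2*S (b(S, C) = ((C + S) + S) - 7 = (C + 2*S) - 7 = -7 + C + 2*S)
s(y) = -651 + y
z(674)/s(b(11, 30)) = (-219 + 2*674)/(-651 + (-7 + 30 + 2*11)) = (-219 + 1348)/(-651 + (-7 + 30 + 22)) = 1129/(-651 + 45) = 1129/(-606) = 1129*(-1/606) = -1129/606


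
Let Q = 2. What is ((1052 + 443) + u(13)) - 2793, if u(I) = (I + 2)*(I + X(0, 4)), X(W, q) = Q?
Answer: -1073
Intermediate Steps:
X(W, q) = 2
u(I) = (2 + I)**2 (u(I) = (I + 2)*(I + 2) = (2 + I)*(2 + I) = (2 + I)**2)
((1052 + 443) + u(13)) - 2793 = ((1052 + 443) + (4 + 13**2 + 4*13)) - 2793 = (1495 + (4 + 169 + 52)) - 2793 = (1495 + 225) - 2793 = 1720 - 2793 = -1073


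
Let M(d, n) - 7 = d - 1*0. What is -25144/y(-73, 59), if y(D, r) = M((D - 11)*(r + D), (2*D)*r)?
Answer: -3592/169 ≈ -21.254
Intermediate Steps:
M(d, n) = 7 + d (M(d, n) = 7 + (d - 1*0) = 7 + (d + 0) = 7 + d)
y(D, r) = 7 + (-11 + D)*(D + r) (y(D, r) = 7 + (D - 11)*(r + D) = 7 + (-11 + D)*(D + r))
-25144/y(-73, 59) = -25144/(7 + (-73)² - 11*(-73) - 11*59 - 73*59) = -25144/(7 + 5329 + 803 - 649 - 4307) = -25144/1183 = -25144*1/1183 = -3592/169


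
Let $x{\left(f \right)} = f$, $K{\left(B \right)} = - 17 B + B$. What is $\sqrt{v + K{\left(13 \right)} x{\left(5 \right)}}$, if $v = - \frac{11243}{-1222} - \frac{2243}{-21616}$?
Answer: $\frac{i \sqrt{11236824128423803}}{3301844} \approx 32.104 i$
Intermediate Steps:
$K{\left(B \right)} = - 16 B$
$v = \frac{122884817}{13207376}$ ($v = \left(-11243\right) \left(- \frac{1}{1222}\right) - - \frac{2243}{21616} = \frac{11243}{1222} + \frac{2243}{21616} = \frac{122884817}{13207376} \approx 9.3043$)
$\sqrt{v + K{\left(13 \right)} x{\left(5 \right)}} = \sqrt{\frac{122884817}{13207376} + \left(-16\right) 13 \cdot 5} = \sqrt{\frac{122884817}{13207376} - 1040} = \sqrt{- \frac{13612786223}{13207376}} = \frac{i \sqrt{11236824128423803}}{3301844}$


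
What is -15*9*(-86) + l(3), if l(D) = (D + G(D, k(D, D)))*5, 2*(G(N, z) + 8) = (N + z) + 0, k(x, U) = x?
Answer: 11600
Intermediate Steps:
G(N, z) = -8 + N/2 + z/2 (G(N, z) = -8 + ((N + z) + 0)/2 = -8 + (N + z)/2 = -8 + (N/2 + z/2) = -8 + N/2 + z/2)
l(D) = -40 + 10*D (l(D) = (D + (-8 + D/2 + D/2))*5 = (D + (-8 + D))*5 = (-8 + 2*D)*5 = -40 + 10*D)
-15*9*(-86) + l(3) = -15*9*(-86) + (-40 + 10*3) = -135*(-86) + (-40 + 30) = 11610 - 10 = 11600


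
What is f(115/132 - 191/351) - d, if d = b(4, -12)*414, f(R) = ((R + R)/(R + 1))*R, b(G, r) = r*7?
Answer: 5503758387241/158262390 ≈ 34776.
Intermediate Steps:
b(G, r) = 7*r
f(R) = 2*R²/(1 + R) (f(R) = ((2*R)/(1 + R))*R = (2*R/(1 + R))*R = 2*R²/(1 + R))
d = -34776 (d = (7*(-12))*414 = -84*414 = -34776)
f(115/132 - 191/351) - d = 2*(115/132 - 191/351)²/(1 + (115/132 - 191/351)) - 1*(-34776) = 2*(115*(1/132) - 191*1/351)²/(1 + (115*(1/132) - 191*1/351)) + 34776 = 2*(115/132 - 191/351)²/(1 + (115/132 - 191/351)) + 34776 = 2*(5051/15444)²/(1 + 5051/15444) + 34776 = 2*(25512601/238517136)/(20495/15444) + 34776 = 2*(25512601/238517136)*(15444/20495) + 34776 = 25512601/158262390 + 34776 = 5503758387241/158262390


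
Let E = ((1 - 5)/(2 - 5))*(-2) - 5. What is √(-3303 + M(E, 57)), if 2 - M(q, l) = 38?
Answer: 3*I*√371 ≈ 57.784*I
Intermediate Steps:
E = -23/3 (E = -4/(-3)*(-2) - 5 = -4*(-⅓)*(-2) - 5 = (4/3)*(-2) - 5 = -8/3 - 5 = -23/3 ≈ -7.6667)
M(q, l) = -36 (M(q, l) = 2 - 1*38 = 2 - 38 = -36)
√(-3303 + M(E, 57)) = √(-3303 - 36) = √(-3339) = 3*I*√371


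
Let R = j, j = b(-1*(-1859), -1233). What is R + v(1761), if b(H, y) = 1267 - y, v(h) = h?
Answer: 4261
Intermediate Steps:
j = 2500 (j = 1267 - 1*(-1233) = 1267 + 1233 = 2500)
R = 2500
R + v(1761) = 2500 + 1761 = 4261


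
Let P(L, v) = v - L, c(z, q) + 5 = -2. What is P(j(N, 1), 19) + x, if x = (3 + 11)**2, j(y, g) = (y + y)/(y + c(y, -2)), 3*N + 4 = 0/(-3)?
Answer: 5367/25 ≈ 214.68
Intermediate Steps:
c(z, q) = -7 (c(z, q) = -5 - 2 = -7)
N = -4/3 (N = -4/3 + (0/(-3))/3 = -4/3 + (0*(-1/3))/3 = -4/3 + (1/3)*0 = -4/3 + 0 = -4/3 ≈ -1.3333)
j(y, g) = 2*y/(-7 + y) (j(y, g) = (y + y)/(y - 7) = (2*y)/(-7 + y) = 2*y/(-7 + y))
x = 196 (x = 14**2 = 196)
P(j(N, 1), 19) + x = (19 - 2*(-4)/(3*(-7 - 4/3))) + 196 = (19 - 2*(-4)/(3*(-25/3))) + 196 = (19 - 2*(-4)*(-3)/(3*25)) + 196 = (19 - 1*8/25) + 196 = (19 - 8/25) + 196 = 467/25 + 196 = 5367/25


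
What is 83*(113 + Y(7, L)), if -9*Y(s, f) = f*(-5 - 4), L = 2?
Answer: 9545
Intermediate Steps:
Y(s, f) = f (Y(s, f) = -f*(-5 - 4)/9 = -f*(-9)/9 = -(-1)*f = f)
83*(113 + Y(7, L)) = 83*(113 + 2) = 83*115 = 9545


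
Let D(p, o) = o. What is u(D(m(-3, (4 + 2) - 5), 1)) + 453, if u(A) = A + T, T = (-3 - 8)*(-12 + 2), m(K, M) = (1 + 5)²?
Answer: 564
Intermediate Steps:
m(K, M) = 36 (m(K, M) = 6² = 36)
T = 110 (T = -11*(-10) = 110)
u(A) = 110 + A (u(A) = A + 110 = 110 + A)
u(D(m(-3, (4 + 2) - 5), 1)) + 453 = (110 + 1) + 453 = 111 + 453 = 564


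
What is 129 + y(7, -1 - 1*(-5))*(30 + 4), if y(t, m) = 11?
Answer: 503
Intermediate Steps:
129 + y(7, -1 - 1*(-5))*(30 + 4) = 129 + 11*(30 + 4) = 129 + 11*34 = 129 + 374 = 503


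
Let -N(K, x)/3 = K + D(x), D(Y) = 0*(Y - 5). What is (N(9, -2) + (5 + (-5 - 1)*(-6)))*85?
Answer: 1190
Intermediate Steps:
D(Y) = 0 (D(Y) = 0*(-5 + Y) = 0)
N(K, x) = -3*K (N(K, x) = -3*(K + 0) = -3*K)
(N(9, -2) + (5 + (-5 - 1)*(-6)))*85 = (-3*9 + (5 + (-5 - 1)*(-6)))*85 = (-27 + (5 - 6*(-6)))*85 = (-27 + (5 + 36))*85 = (-27 + 41)*85 = 14*85 = 1190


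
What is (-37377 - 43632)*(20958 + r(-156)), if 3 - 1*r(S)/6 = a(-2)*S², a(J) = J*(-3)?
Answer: 69272416080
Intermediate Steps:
a(J) = -3*J
r(S) = 18 - 36*S² (r(S) = 18 - 6*(-3*(-2))*S² = 18 - 36*S²)
(-37377 - 43632)*(20958 + r(-156)) = (-37377 - 43632)*(20958 + (18 - 36*(-156)²)) = -81009*(20958 + (18 - 36*24336)) = -81009*(20958 + (18 - 876096)) = -81009*(20958 - 876078) = -81009*(-855120) = 69272416080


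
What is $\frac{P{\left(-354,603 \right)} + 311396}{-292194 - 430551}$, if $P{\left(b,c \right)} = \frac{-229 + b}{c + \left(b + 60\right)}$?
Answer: $- \frac{96220781}{223328205} \approx -0.43085$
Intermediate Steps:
$P{\left(b,c \right)} = \frac{-229 + b}{60 + b + c}$ ($P{\left(b,c \right)} = \frac{-229 + b}{c + \left(60 + b\right)} = \frac{-229 + b}{60 + b + c}$)
$\frac{P{\left(-354,603 \right)} + 311396}{-292194 - 430551} = \frac{\frac{-229 - 354}{60 - 354 + 603} + 311396}{-292194 - 430551} = \frac{\frac{1}{309} \left(-583\right) + 311396}{-722745} = \left(\frac{1}{309} \left(-583\right) + 311396\right) \left(- \frac{1}{722745}\right) = \left(- \frac{583}{309} + 311396\right) \left(- \frac{1}{722745}\right) = \frac{96220781}{309} \left(- \frac{1}{722745}\right) = - \frac{96220781}{223328205}$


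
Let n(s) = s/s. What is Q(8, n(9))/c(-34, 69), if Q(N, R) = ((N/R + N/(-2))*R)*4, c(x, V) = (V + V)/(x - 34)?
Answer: -544/69 ≈ -7.8841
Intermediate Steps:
n(s) = 1
c(x, V) = 2*V/(-34 + x) (c(x, V) = (2*V)/(-34 + x) = 2*V/(-34 + x))
Q(N, R) = 4*R*(-N/2 + N/R) (Q(N, R) = ((N/R + N*(-½))*R)*4 = ((N/R - N/2)*R)*4 = ((-N/2 + N/R)*R)*4 = (R*(-N/2 + N/R))*4 = 4*R*(-N/2 + N/R))
Q(8, n(9))/c(-34, 69) = (2*8*(2 - 1*1))/((2*69/(-34 - 34))) = (2*8*(2 - 1))/((2*69/(-68))) = (2*8*1)/((2*69*(-1/68))) = 16/(-69/34) = 16*(-34/69) = -544/69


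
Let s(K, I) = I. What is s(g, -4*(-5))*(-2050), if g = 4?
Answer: -41000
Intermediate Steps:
s(g, -4*(-5))*(-2050) = -4*(-5)*(-2050) = 20*(-2050) = -41000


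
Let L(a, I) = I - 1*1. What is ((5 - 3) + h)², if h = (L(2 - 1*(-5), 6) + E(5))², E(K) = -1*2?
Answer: 121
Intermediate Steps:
L(a, I) = -1 + I (L(a, I) = I - 1 = -1 + I)
E(K) = -2
h = 9 (h = ((-1 + 6) - 2)² = (5 - 2)² = 3² = 9)
((5 - 3) + h)² = ((5 - 3) + 9)² = (2 + 9)² = 11² = 121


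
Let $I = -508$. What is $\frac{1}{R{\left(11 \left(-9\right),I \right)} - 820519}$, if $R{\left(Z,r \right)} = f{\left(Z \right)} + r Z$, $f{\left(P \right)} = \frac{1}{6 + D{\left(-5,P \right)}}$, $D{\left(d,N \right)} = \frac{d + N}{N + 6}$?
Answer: $- \frac{662}{509890181} \approx -1.2983 \cdot 10^{-6}$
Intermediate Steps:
$D{\left(d,N \right)} = \frac{N + d}{6 + N}$
$f{\left(P \right)} = \frac{1}{6 + \frac{-5 + P}{6 + P}}$ ($f{\left(P \right)} = \frac{1}{6 + \frac{P - 5}{6 + P}} = \frac{1}{6 + \frac{-5 + P}{6 + P}}$)
$R{\left(Z,r \right)} = Z r + \frac{6 + Z}{31 + 7 Z}$ ($R{\left(Z,r \right)} = \frac{6 + Z}{31 + 7 Z} + r Z = \frac{6 + Z}{31 + 7 Z} + Z r = Z r + \frac{6 + Z}{31 + 7 Z}$)
$\frac{1}{R{\left(11 \left(-9\right),I \right)} - 820519} = \frac{1}{\frac{6 + 11 \left(-9\right) + 11 \left(-9\right) \left(-508\right) \left(31 + 7 \cdot 11 \left(-9\right)\right)}{31 + 7 \cdot 11 \left(-9\right)} - 820519} = \frac{1}{\frac{6 - 99 - - 50292 \left(31 + 7 \left(-99\right)\right)}{31 + 7 \left(-99\right)} - 820519} = \frac{1}{\frac{6 - 99 - - 50292 \left(31 - 693\right)}{31 - 693} - 820519} = \frac{1}{\frac{6 - 99 - \left(-50292\right) \left(-662\right)}{-662} - 820519} = \frac{1}{- \frac{6 - 99 - 33293304}{662} - 820519} = \frac{1}{\left(- \frac{1}{662}\right) \left(-33293397\right) - 820519} = \frac{1}{\frac{33293397}{662} - 820519} = \frac{1}{- \frac{509890181}{662}} = - \frac{662}{509890181}$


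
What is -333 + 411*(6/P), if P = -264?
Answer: -15063/44 ≈ -342.34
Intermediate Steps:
-333 + 411*(6/P) = -333 + 411*(6/(-264)) = -333 + 411*(6*(-1/264)) = -333 + 411*(-1/44) = -333 - 411/44 = -15063/44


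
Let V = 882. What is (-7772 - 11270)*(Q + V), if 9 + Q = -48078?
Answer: 898877610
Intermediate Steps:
Q = -48087 (Q = -9 - 48078 = -48087)
(-7772 - 11270)*(Q + V) = (-7772 - 11270)*(-48087 + 882) = -19042*(-47205) = 898877610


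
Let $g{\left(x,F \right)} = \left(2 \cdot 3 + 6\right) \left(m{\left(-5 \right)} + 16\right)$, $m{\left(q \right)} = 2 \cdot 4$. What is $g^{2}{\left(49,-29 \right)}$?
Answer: $82944$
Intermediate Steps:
$m{\left(q \right)} = 8$
$g{\left(x,F \right)} = 288$ ($g{\left(x,F \right)} = \left(2 \cdot 3 + 6\right) \left(8 + 16\right) = \left(6 + 6\right) 24 = 12 \cdot 24 = 288$)
$g^{2}{\left(49,-29 \right)} = 288^{2} = 82944$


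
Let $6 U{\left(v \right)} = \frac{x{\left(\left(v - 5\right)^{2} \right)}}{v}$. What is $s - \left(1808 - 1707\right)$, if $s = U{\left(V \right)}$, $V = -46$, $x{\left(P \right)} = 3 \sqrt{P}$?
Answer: $- \frac{9343}{92} \approx -101.55$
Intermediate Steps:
$U{\left(v \right)} = \frac{\sqrt{\left(-5 + v\right)^{2}}}{2 v}$ ($U{\left(v \right)} = \frac{3 \sqrt{\left(v - 5\right)^{2}} \frac{1}{v}}{6} = \frac{3 \sqrt{\left(-5 + v\right)^{2}} \frac{1}{v}}{6} = \frac{3 \frac{1}{v} \sqrt{\left(-5 + v\right)^{2}}}{6} = \frac{\sqrt{\left(-5 + v\right)^{2}}}{2 v}$)
$s = - \frac{51}{92}$ ($s = \frac{\sqrt{\left(-5 - 46\right)^{2}}}{2 \left(-46\right)} = \frac{1}{2} \left(- \frac{1}{46}\right) \sqrt{\left(-51\right)^{2}} = \frac{1}{2} \left(- \frac{1}{46}\right) \sqrt{2601} = \frac{1}{2} \left(- \frac{1}{46}\right) 51 = - \frac{51}{92} \approx -0.55435$)
$s - \left(1808 - 1707\right) = - \frac{51}{92} - \left(1808 - 1707\right) = - \frac{51}{92} - 101 = - \frac{9343}{92}$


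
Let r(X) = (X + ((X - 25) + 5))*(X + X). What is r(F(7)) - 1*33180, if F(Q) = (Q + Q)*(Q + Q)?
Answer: 112644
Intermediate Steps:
F(Q) = 4*Q² (F(Q) = (2*Q)*(2*Q) = 4*Q²)
r(X) = 2*X*(-20 + 2*X) (r(X) = (X + ((-25 + X) + 5))*(2*X) = (X + (-20 + X))*(2*X) = (-20 + 2*X)*(2*X) = 2*X*(-20 + 2*X))
r(F(7)) - 1*33180 = 4*(4*7²)*(-10 + 4*7²) - 1*33180 = 4*(4*49)*(-10 + 4*49) - 33180 = 4*196*(-10 + 196) - 33180 = 4*196*186 - 33180 = 145824 - 33180 = 112644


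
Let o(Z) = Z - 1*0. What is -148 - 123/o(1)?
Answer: -271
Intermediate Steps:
o(Z) = Z (o(Z) = Z + 0 = Z)
-148 - 123/o(1) = -148 - 123/1 = -148 + 1*(-123) = -148 - 123 = -271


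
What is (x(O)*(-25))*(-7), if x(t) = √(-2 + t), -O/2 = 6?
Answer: 175*I*√14 ≈ 654.79*I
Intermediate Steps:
O = -12 (O = -2*6 = -12)
(x(O)*(-25))*(-7) = (√(-2 - 12)*(-25))*(-7) = (√(-14)*(-25))*(-7) = ((I*√14)*(-25))*(-7) = -25*I*√14*(-7) = 175*I*√14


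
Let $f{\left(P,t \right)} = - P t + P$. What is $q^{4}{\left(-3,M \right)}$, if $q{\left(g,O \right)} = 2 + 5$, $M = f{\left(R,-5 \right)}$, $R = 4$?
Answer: $2401$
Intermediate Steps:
$f{\left(P,t \right)} = P - P t$ ($f{\left(P,t \right)} = - P t + P = P - P t$)
$M = 24$ ($M = 4 \left(1 - -5\right) = 4 \left(1 + 5\right) = 4 \cdot 6 = 24$)
$q{\left(g,O \right)} = 7$
$q^{4}{\left(-3,M \right)} = 7^{4} = 2401$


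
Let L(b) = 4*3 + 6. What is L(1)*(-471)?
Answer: -8478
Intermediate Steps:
L(b) = 18 (L(b) = 12 + 6 = 18)
L(1)*(-471) = 18*(-471) = -8478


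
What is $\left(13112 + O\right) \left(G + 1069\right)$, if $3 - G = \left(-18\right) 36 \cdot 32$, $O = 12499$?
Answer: $558524688$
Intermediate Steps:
$G = 20739$ ($G = 3 - \left(-18\right) 36 \cdot 32 = 3 - \left(-648\right) 32 = 3 - -20736 = 3 + 20736 = 20739$)
$\left(13112 + O\right) \left(G + 1069\right) = \left(13112 + 12499\right) \left(20739 + 1069\right) = 25611 \cdot 21808 = 558524688$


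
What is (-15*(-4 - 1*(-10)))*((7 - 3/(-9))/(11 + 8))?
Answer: -660/19 ≈ -34.737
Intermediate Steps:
(-15*(-4 - 1*(-10)))*((7 - 3/(-9))/(11 + 8)) = (-15*(-4 + 10))*((7 - 3*(-⅑))/19) = (-15*6)*((7 + ⅓)*(1/19)) = -660/19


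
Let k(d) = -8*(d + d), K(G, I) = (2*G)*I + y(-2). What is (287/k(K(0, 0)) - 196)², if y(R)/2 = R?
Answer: 150234049/4096 ≈ 36678.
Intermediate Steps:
y(R) = 2*R
K(G, I) = -4 + 2*G*I (K(G, I) = (2*G)*I + 2*(-2) = 2*G*I - 4 = -4 + 2*G*I)
k(d) = -16*d
(287/k(K(0, 0)) - 196)² = (287/((-16*(-4 + 2*0*0))) - 196)² = (287/((-16*(-4 + 0))) - 196)² = (287/((-16*(-4))) - 196)² = (287/64 - 196)² = (-12257/64)² = 150234049/4096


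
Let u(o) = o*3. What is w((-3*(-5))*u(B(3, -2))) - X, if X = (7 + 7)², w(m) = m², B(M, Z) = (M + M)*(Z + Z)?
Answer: 1166204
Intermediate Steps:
B(M, Z) = 4*M*Z (B(M, Z) = (2*M)*(2*Z) = 4*M*Z)
u(o) = 3*o
X = 196 (X = 14² = 196)
w((-3*(-5))*u(B(3, -2))) - X = ((-3*(-5))*(3*(4*3*(-2))))² - 1*196 = (15*(3*(-24)))² - 196 = (15*(-72))² - 196 = (-1080)² - 196 = 1166400 - 196 = 1166204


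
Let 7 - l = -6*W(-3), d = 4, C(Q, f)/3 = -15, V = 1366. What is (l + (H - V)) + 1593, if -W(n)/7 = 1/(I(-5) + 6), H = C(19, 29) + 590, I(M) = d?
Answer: 3874/5 ≈ 774.80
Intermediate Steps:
C(Q, f) = -45 (C(Q, f) = 3*(-15) = -45)
I(M) = 4
H = 545 (H = -45 + 590 = 545)
W(n) = -7/10 (W(n) = -7/(4 + 6) = -7/10)
l = 14/5 (l = 7 - (-6)*(-7)/10 = 7 - 1*21/5 = 7 - 21/5 = 14/5 ≈ 2.8000)
(l + (H - V)) + 1593 = (14/5 + (545 - 1*1366)) + 1593 = (14/5 + (545 - 1366)) + 1593 = (14/5 - 821) + 1593 = -4091/5 + 1593 = 3874/5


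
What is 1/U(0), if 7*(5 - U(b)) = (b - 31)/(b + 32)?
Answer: 224/1151 ≈ 0.19461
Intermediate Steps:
U(b) = 5 - (-31 + b)/(7*(32 + b)) (U(b) = 5 - (b - 31)/(7*(b + 32)) = 5 - (-31 + b)/(7*(32 + b)))
1/U(0) = 1/((1151 + 34*0)/(7*(32 + 0))) = 1/((⅐)*(1151 + 0)/32) = 1/((⅐)*(1/32)*1151) = 1/(1151/224) = 224/1151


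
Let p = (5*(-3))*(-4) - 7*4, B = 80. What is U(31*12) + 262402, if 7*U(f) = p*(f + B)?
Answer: 1851278/7 ≈ 2.6447e+5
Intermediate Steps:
p = 32 (p = -15*(-4) - 28 = 60 - 28 = 32)
U(f) = 2560/7 + 32*f/7 (U(f) = (32*(f + 80))/7 = (32*(80 + f))/7 = (2560 + 32*f)/7 = 2560/7 + 32*f/7)
U(31*12) + 262402 = (2560/7 + 32*(31*12)/7) + 262402 = (2560/7 + (32/7)*372) + 262402 = (2560/7 + 11904/7) + 262402 = 14464/7 + 262402 = 1851278/7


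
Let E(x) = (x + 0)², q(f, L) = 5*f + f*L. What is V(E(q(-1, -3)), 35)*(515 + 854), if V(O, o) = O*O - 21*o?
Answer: -984311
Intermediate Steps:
q(f, L) = 5*f + L*f
E(x) = x²
V(O, o) = O² - 21*o
V(E(q(-1, -3)), 35)*(515 + 854) = (((-(5 - 3))²)² - 21*35)*(515 + 854) = (((-1*2)²)² - 735)*1369 = (((-2)²)² - 735)*1369 = (4² - 735)*1369 = (16 - 735)*1369 = -719*1369 = -984311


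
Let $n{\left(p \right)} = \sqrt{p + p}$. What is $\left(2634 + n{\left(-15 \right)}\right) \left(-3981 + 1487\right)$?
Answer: $-6569196 - 2494 i \sqrt{30} \approx -6.5692 \cdot 10^{6} - 13660.0 i$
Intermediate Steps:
$n{\left(p \right)} = \sqrt{2} \sqrt{p}$ ($n{\left(p \right)} = \sqrt{2 p} = \sqrt{2} \sqrt{p}$)
$\left(2634 + n{\left(-15 \right)}\right) \left(-3981 + 1487\right) = \left(2634 + \sqrt{2} \sqrt{-15}\right) \left(-3981 + 1487\right) = \left(2634 + \sqrt{2} i \sqrt{15}\right) \left(-2494\right) = \left(2634 + i \sqrt{30}\right) \left(-2494\right) = -6569196 - 2494 i \sqrt{30}$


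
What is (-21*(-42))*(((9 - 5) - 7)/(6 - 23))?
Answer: 2646/17 ≈ 155.65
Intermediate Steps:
(-21*(-42))*(((9 - 5) - 7)/(6 - 23)) = 882*((4 - 7)/(-17)) = 882*(-3*(-1/17)) = 882*(3/17) = 2646/17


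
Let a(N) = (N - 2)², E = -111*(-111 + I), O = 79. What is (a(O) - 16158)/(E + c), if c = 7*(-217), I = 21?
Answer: -10229/8471 ≈ -1.2075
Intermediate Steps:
E = 9990 (E = -111*(-111 + 21) = -111*(-90) = 9990)
c = -1519
a(N) = (-2 + N)²
(a(O) - 16158)/(E + c) = ((-2 + 79)² - 16158)/(9990 - 1519) = (77² - 16158)/8471 = (5929 - 16158)*(1/8471) = -10229*1/8471 = -10229/8471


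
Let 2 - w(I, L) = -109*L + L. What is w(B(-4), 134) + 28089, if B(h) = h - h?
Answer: 42563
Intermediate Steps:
B(h) = 0
w(I, L) = 2 + 108*L (w(I, L) = 2 - (-109*L + L) = 2 - (-108)*L = 2 + 108*L)
w(B(-4), 134) + 28089 = (2 + 108*134) + 28089 = (2 + 14472) + 28089 = 14474 + 28089 = 42563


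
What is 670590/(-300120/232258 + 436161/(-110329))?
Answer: -954651658818910/7467434501 ≈ -1.2784e+5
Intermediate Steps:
670590/(-300120/232258 + 436161/(-110329)) = 670590/(-300120*1/232258 + 436161*(-1/110329)) = 670590/(-150060/116129 - 436161/110329) = 670590/(-67206910509/12812396441) = 670590*(-12812396441/67206910509) = -954651658818910/7467434501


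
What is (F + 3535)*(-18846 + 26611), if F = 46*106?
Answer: 65311415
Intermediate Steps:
F = 4876
(F + 3535)*(-18846 + 26611) = (4876 + 3535)*(-18846 + 26611) = 8411*7765 = 65311415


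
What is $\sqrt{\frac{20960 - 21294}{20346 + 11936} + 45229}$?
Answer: $\frac{\sqrt{11783593750202}}{16141} \approx 212.67$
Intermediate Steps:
$\sqrt{\frac{20960 - 21294}{20346 + 11936} + 45229} = \sqrt{- \frac{334}{32282} + 45229} = \sqrt{\left(-334\right) \frac{1}{32282} + 45229} = \sqrt{- \frac{167}{16141} + 45229} = \sqrt{\frac{730041122}{16141}} = \frac{\sqrt{11783593750202}}{16141}$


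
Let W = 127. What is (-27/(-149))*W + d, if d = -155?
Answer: -19666/149 ≈ -131.99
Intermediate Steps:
(-27/(-149))*W + d = -27/(-149)*127 - 155 = -27*(-1/149)*127 - 155 = (27/149)*127 - 155 = 3429/149 - 155 = -19666/149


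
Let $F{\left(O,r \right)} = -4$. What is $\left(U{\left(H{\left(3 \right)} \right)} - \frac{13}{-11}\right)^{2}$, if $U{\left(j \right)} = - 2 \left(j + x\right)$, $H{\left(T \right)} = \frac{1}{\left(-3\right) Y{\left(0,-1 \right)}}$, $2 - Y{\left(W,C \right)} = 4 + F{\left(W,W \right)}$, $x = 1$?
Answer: $\frac{256}{1089} \approx 0.23508$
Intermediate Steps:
$Y{\left(W,C \right)} = 2$ ($Y{\left(W,C \right)} = 2 - \left(4 - 4\right) = 2 - 0 = 2 + 0 = 2$)
$H{\left(T \right)} = - \frac{1}{6}$ ($H{\left(T \right)} = \frac{1}{\left(-3\right) 2} = \frac{1}{-6} = - \frac{1}{6}$)
$U{\left(j \right)} = -2 - 2 j$ ($U{\left(j \right)} = - 2 \left(j + 1\right) = - 2 \left(1 + j\right) = -2 - 2 j$)
$\left(U{\left(H{\left(3 \right)} \right)} - \frac{13}{-11}\right)^{2} = \left(\left(-2 - - \frac{1}{3}\right) - \frac{13}{-11}\right)^{2} = \left(\left(-2 + \frac{1}{3}\right) - - \frac{13}{11}\right)^{2} = \left(- \frac{5}{3} + \frac{13}{11}\right)^{2} = \left(- \frac{16}{33}\right)^{2} = \frac{256}{1089}$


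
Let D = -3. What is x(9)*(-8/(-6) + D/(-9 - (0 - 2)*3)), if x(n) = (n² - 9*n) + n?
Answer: 21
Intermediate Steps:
x(n) = n² - 8*n
x(9)*(-8/(-6) + D/(-9 - (0 - 2)*3)) = (9*(-8 + 9))*(-8/(-6) - 3/(-9 - (0 - 2)*3)) = (9*1)*(-8*(-⅙) - 3/(-9 - (-2)*3)) = 9*(4/3 - 3/(-9 - 1*(-6))) = 9*(4/3 - 3/(-9 + 6)) = 9*(4/3 - 3/(-3)) = 9*(4/3 - 3*(-⅓)) = 9*(4/3 + 1) = 9*(7/3) = 21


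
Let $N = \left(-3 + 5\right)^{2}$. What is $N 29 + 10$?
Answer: $126$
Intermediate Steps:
$N = 4$ ($N = 2^{2} = 4$)
$N 29 + 10 = 4 \cdot 29 + 10 = 116 + 10 = 126$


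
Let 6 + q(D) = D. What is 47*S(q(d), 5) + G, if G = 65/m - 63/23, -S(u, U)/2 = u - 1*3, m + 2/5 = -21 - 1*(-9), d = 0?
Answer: 1195015/1426 ≈ 838.02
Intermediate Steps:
q(D) = -6 + D
m = -62/5 (m = -⅖ + (-21 - 1*(-9)) = -⅖ + (-21 + 9) = -⅖ - 12 = -62/5 ≈ -12.400)
S(u, U) = 6 - 2*u (S(u, U) = -2*(u - 1*3) = -2*(u - 3) = -2*(-3 + u) = 6 - 2*u)
G = -11381/1426 (G = 65/(-62/5) - 63/23 = 65*(-5/62) - 63*1/23 = -325/62 - 63/23 = -11381/1426 ≈ -7.9811)
47*S(q(d), 5) + G = 47*(6 - 2*(-6 + 0)) - 11381/1426 = 47*(6 - 2*(-6)) - 11381/1426 = 47*(6 + 12) - 11381/1426 = 47*18 - 11381/1426 = 846 - 11381/1426 = 1195015/1426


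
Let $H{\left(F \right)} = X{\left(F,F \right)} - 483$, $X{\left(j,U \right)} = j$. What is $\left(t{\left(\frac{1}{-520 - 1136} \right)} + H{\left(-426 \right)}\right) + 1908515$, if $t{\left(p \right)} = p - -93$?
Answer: $\frac{3159149543}{1656} \approx 1.9077 \cdot 10^{6}$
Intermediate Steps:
$H{\left(F \right)} = -483 + F$ ($H{\left(F \right)} = F - 483 = -483 + F$)
$t{\left(p \right)} = 93 + p$ ($t{\left(p \right)} = p + 93 = 93 + p$)
$\left(t{\left(\frac{1}{-520 - 1136} \right)} + H{\left(-426 \right)}\right) + 1908515 = \left(\left(93 + \frac{1}{-520 - 1136}\right) - 909\right) + 1908515 = \left(\left(93 + \frac{1}{-1656}\right) - 909\right) + 1908515 = \left(\left(93 - \frac{1}{1656}\right) - 909\right) + 1908515 = \left(\frac{154007}{1656} - 909\right) + 1908515 = - \frac{1351297}{1656} + 1908515 = \frac{3159149543}{1656}$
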